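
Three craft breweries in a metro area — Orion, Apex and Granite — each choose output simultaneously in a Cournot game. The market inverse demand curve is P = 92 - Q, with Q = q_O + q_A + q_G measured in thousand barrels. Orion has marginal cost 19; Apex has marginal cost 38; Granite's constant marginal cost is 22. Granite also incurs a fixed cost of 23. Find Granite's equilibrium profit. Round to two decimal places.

407.56

Orion's profit: π_O = (92 - Q)q_O - (19q_O). Setting ∂π_O/∂q_O = 0: 73 - 2q_O - (q_A + q_G) = 0.
Apex's profit: π_A = (92 - Q)q_A - (38q_A). Setting ∂π_A/∂q_A = 0: 54 - 2q_A - (q_O + q_G) = 0.
Granite's profit: π_G = (92 - Q)q_G - (22q_G). Setting ∂π_G/∂q_G = 0: 70 - 2q_G - (q_O + q_A) = 0.
Adding the 3 conditions: 197 − 2Q − 2Q = 0, i.e. Q = 197/4.
Back-substituting: q_O = (73 − 197/4) = 95/4, q_A = (54 − 197/4) = 19/4, q_G = (70 − 197/4) = 83/4.
Price P = 92 - 197/4 = 171/4.
Granite's profit: (171/4 - 22)·(83/4) - 23 = 407.5625.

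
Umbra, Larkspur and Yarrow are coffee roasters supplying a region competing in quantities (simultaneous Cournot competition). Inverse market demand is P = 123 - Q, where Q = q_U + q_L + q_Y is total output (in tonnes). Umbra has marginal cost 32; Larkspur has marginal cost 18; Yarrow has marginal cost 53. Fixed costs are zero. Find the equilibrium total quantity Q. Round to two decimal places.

66.50

Umbra's profit: π_U = (123 - Q)q_U - (32q_U). Setting ∂π_U/∂q_U = 0: 91 - 2q_U - (q_L + q_Y) = 0.
Larkspur's first-order condition: 105 - 2q_L - (q_U + q_Y) = 0.
Yarrow's first-order condition: 70 - 2q_Y - (q_U + q_L) = 0.
Summing all 3 equations gives 266 − 4Q = 0, hence Q = 133/2.
Back-substituting: q_U = (91 − 133/2) = 49/2, q_L = (105 − 133/2) = 77/2, q_Y = (70 − 133/2) = 7/2.
Total output Q = 49/2 + 77/2 + 7/2 = 133/2.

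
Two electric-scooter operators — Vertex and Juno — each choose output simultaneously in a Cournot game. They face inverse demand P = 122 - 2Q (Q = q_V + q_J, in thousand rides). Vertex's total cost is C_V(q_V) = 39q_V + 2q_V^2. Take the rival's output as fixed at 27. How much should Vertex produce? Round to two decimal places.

With the rival's output fixed at 27, Vertex's profit is π_V = (122 - 2·27 - 2q_V)q_V - (39q_V + 2q_V²) = (68 - 2q_V)q_V - (39q_V + 2q_V²).
∂π_V/∂q_V = 29 - 8q_V = 0, so q_V = 29/8.

3.63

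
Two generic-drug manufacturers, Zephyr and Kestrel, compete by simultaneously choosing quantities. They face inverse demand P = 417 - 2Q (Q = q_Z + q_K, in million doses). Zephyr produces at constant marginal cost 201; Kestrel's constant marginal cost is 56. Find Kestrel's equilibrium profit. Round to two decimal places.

14224.22

Zephyr's profit: π_Z = (417 - 2Q)q_Z - (201q_Z). Setting ∂π_Z/∂q_Z = 0: 216 - 4q_Z - 2(q_K) = 0.
Kestrel's profit: π_K = (417 - 2Q)q_K - (56q_K). Setting ∂π_K/∂q_K = 0: 361 - 4q_K - 2(q_Z) = 0.
So q_Z = (216 - 2q_K)/4 and q_K = (361 - 2q_Z)/4.
Substituting one into the other gives q_Z = 71/6 and q_K = 253/3.
Price P = 417 - 2·(577/6) = 674/3.
Kestrel's profit: (674/3 - 56)·(253/3) = 14224.2222.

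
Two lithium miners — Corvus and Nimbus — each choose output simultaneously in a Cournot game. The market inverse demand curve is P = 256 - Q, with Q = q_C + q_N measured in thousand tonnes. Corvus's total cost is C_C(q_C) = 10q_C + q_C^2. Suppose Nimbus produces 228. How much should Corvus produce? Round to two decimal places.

4.50

With the rival's output fixed at 228, Corvus's profit is π_C = (256 - 228 - q_C)q_C - (10q_C + q_C²) = (28 - q_C)q_C - (10q_C + q_C²).
∂π_C/∂q_C = 18 - 4q_C = 0, so q_C = 9/2.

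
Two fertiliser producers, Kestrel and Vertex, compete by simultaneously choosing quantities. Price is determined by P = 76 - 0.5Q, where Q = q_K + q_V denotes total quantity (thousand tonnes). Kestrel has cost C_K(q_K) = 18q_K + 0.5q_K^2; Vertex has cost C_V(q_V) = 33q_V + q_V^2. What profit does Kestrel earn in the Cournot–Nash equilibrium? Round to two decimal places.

703.40

Kestrel's profit: π_K = (76 - 0.5Q)q_K - (18q_K + (1/2)q_K²). Setting ∂π_K/∂q_K = 0: 58 - 2q_K - (1/2)(q_V) = 0.
Vertex's profit: π_V = (76 - 0.5Q)q_V - (33q_V + q_V²). Setting ∂π_V/∂q_V = 0: 43 - 3q_V - (1/2)(q_K) = 0.
So q_K = (58 - (1/2)q_V)/2 and q_V = (43 - (1/2)q_K)/3.
Substituting one into the other gives q_K = 610/23 and q_V = 228/23.
Price P = 76 - (1/2)·(838/23) = 1329/23.
Kestrel's profit: (1329/23)·(610/23) - 18·(610/23) - (1/2)(610/23)² = 703.4026.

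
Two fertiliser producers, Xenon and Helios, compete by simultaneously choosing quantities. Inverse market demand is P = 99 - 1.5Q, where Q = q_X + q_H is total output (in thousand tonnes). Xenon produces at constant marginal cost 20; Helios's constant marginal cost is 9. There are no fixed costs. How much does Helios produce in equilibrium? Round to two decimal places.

22.44

Xenon's profit: π_X = (99 - 1.5Q)q_X - (20q_X). Setting ∂π_X/∂q_X = 0: 79 - 3q_X - (3/2)(q_H) = 0.
Helios's first-order condition: 90 - 3q_H - (3/2)(q_X) = 0.
So q_X = (79 - (3/2)q_H)/3 and q_H = (90 - (3/2)q_X)/3.
Solving the pair: q_X = 136/9, q_H = 202/9.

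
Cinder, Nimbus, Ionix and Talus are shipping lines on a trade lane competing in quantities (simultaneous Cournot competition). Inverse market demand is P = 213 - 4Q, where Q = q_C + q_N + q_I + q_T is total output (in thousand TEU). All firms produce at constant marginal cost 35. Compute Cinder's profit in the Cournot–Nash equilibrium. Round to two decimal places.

316.84

A representative firm's profit is π_i = q_i(213 - 4Q) - 35q_i.
First-order condition (treating rivals' output as given): 178 - 8q_i - 4·Σ_{j≠i} q_j = 0.
With identical firms every q_j equals q_i, so Σ_{j≠i} q_j = 3q_i and 178 = 20q_i, giving q_i = 89/10.
Price P = 213 - 4·(178/5) = 353/5.
Cinder's profit: (353/5 - 35)·(89/10) = 316.8400.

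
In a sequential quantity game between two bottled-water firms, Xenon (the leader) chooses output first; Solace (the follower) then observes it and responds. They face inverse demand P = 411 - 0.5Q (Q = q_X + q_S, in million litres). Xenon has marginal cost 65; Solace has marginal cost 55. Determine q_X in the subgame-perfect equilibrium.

Solve by backward induction. Given q_X, the follower Solace maximises π_S = (411 - (1/2)q_X - (1/2)q_S)q_S - 55q_S.
Setting the follower's marginal profit to zero, 356 - (1/2)q_X - q_S = 0, i.e. q_S = (356 - (1/2)q_X).
Xenon substitutes q_S(q_X) into its own profit: π_X = q_X(411 - (1/2)q_X - (356 - (1/2)q_X)/2) - 65q_X = (233 - (1/4)q_X)q_X - 65q_X.
The leader's first-order condition 168 - (1/2)q_X = 0 yields q_X = 336.
Then q_S = (356 - (1/2)·336) = 188.

336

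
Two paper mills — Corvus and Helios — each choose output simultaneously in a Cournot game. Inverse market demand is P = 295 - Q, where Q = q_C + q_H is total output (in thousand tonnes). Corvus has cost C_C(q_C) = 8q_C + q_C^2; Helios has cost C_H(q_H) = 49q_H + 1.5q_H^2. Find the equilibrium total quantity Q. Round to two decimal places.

99.26

Corvus's profit: π_C = (295 - Q)q_C - (8q_C + q_C²). Setting ∂π_C/∂q_C = 0: 287 - 4q_C - (q_H) = 0.
Helios's profit: π_H = (295 - Q)q_H - (49q_H + (3/2)q_H²). Setting ∂π_H/∂q_H = 0: 246 - 5q_H - (q_C) = 0.
Best responses: q_C = (287 - q_H)/4, q_H = (246 - q_C)/5.
Solving the pair: q_C = 1189/19, q_H = 697/19.
Total output Q = 1189/19 + 697/19 = 1886/19.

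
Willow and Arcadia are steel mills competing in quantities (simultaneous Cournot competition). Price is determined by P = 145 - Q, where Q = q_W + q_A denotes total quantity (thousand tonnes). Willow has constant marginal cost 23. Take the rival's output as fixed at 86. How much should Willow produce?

18

With the rival's output fixed at 86, Willow's profit is π_W = (145 - 86 - q_W)q_W - (23q_W) = (59 - q_W)q_W - (23q_W).
∂π_W/∂q_W = 36 - 2q_W = 0, so q_W = 18.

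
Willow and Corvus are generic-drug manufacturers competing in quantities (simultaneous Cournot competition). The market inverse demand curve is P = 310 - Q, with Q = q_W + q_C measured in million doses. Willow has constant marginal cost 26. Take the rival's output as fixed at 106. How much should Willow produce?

With the rival's output fixed at 106, Willow's profit is π_W = (310 - 106 - q_W)q_W - (26q_W) = (204 - q_W)q_W - (26q_W).
∂π_W/∂q_W = 178 - 2q_W = 0, so q_W = 89.

89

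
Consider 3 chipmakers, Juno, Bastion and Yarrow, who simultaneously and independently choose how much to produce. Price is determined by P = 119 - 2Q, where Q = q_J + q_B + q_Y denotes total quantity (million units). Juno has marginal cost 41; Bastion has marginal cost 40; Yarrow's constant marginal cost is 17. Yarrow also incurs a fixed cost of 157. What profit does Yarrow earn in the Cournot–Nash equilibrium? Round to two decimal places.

536.78

Juno's profit: π_J = (119 - 2Q)q_J - (41q_J). Setting ∂π_J/∂q_J = 0: 78 - 4q_J - 2(q_B + q_Y) = 0.
Bastion's profit: π_B = (119 - 2Q)q_B - (40q_B). Setting ∂π_B/∂q_B = 0: 79 - 4q_B - 2(q_J + q_Y) = 0.
Yarrow's first-order condition: 102 - 4q_Y - 2(q_J + q_B) = 0.
Summing all 3 equations gives 259 − 8Q = 0, hence Q = 259/8.
Back-substituting: q_J = (78 − 259/4)/2 = 53/8, q_B = (79 − 259/4)/2 = 57/8, q_Y = (102 − 259/4)/2 = 149/8.
Price P = 119 - 2·(259/8) = 217/4.
Yarrow's profit: (217/4 - 17)·(149/8) - 157 = 536.7813.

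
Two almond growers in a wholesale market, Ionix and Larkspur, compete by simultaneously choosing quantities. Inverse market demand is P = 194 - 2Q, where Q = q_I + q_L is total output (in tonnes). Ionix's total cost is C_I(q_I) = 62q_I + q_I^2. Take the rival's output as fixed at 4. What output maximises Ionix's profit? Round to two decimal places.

20.67

With the rival's output fixed at 4, Ionix's profit is π_I = (194 - 2·4 - 2q_I)q_I - (62q_I + q_I²) = (186 - 2q_I)q_I - (62q_I + q_I²).
∂π_I/∂q_I = 124 - 6q_I = 0, so q_I = 62/3.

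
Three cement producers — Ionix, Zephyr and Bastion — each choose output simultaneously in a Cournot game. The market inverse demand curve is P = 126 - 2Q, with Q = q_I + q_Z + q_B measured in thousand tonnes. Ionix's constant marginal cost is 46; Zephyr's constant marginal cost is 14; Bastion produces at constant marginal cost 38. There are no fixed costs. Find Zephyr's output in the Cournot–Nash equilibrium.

21

Ionix's profit: π_I = (126 - 2Q)q_I - (46q_I). Setting ∂π_I/∂q_I = 0: 80 - 4q_I - 2(q_Z + q_B) = 0.
Zephyr's first-order condition: 112 - 4q_Z - 2(q_I + q_B) = 0.
Bastion's profit: π_B = (126 - 2Q)q_B - (38q_B). Setting ∂π_B/∂q_B = 0: 88 - 4q_B - 2(q_I + q_Z) = 0.
Adding the 3 first-order conditions: 280 − 8Q = 0, so Q = 35.
Back-substituting: q_I = (80 − 70)/2 = 5, q_Z = (112 − 70)/2 = 21, q_B = (88 − 70)/2 = 9.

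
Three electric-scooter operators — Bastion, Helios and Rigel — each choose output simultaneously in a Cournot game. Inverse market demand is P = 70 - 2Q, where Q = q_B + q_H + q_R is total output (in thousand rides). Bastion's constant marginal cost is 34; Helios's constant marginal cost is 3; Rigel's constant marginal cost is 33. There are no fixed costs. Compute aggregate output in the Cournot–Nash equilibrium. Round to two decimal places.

Bastion's profit: π_B = (70 - 2Q)q_B - (34q_B). Setting ∂π_B/∂q_B = 0: 36 - 4q_B - 2(q_H + q_R) = 0.
Helios's first-order condition: 67 - 4q_H - 2(q_B + q_R) = 0.
Rigel's profit: π_R = (70 - 2Q)q_R - (33q_R). Setting ∂π_R/∂q_R = 0: 37 - 4q_R - 2(q_B + q_H) = 0.
Adding the 3 first-order conditions: 140 − 8Q = 0, so Q = 35/2.
Back-substituting: q_B = (36 − 35)/2 = 1/2, q_H = (67 − 35)/2 = 16, q_R = (37 − 35)/2 = 1.
Total output Q = 1/2 + 16 + 1 = 35/2.

17.50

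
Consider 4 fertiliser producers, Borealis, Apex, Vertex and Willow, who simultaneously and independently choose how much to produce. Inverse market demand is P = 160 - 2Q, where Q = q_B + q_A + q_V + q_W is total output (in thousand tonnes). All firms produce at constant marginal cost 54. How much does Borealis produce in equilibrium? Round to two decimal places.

10.60

A representative firm's profit is π_i = q_i(160 - 2Q) - 54q_i.
First-order condition (treating rivals' output as given): 106 - 4q_i - 2·Σ_{j≠i} q_j = 0.
By symmetry each firm produces the same amount; substituting Σ_{j≠i} q_j = 3q_i yields q_i = 106/10 = 53/5.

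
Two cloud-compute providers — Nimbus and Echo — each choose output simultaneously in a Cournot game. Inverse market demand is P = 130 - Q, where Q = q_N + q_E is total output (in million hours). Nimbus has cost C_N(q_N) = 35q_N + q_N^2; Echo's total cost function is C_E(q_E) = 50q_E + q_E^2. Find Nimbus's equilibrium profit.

Nimbus's profit: π_N = (130 - Q)q_N - (35q_N + q_N²). Setting ∂π_N/∂q_N = 0: 95 - 4q_N - (q_E) = 0.
Echo's first-order condition: 80 - 4q_E - (q_N) = 0.
Rearranging gives the reaction functions q_N = (95 - q_E)/4 and q_E = (80 - q_N)/4.
Substituting one into the other gives q_N = 20 and q_E = 15.
Price P = 130 - 35 = 95.
Nimbus's profit: 95·20 - 35·20 - 20² = 800.

800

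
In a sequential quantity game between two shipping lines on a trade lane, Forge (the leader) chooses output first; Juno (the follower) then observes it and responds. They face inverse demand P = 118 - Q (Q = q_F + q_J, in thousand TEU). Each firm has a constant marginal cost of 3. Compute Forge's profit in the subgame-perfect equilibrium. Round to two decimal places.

Solve by backward induction. Given q_F, the follower Juno maximises π_J = (118 - q_F - q_J)q_J - 3q_J.
∂π_J/∂q_J = 115 - q_F - 2q_J = 0 gives the reaction function q_J = (115 - q_F)/2.
Forge substitutes q_J(q_F) into its own profit: π_F = q_F(118 - q_F - (115 - q_F)/2) - 3q_F = (121/2 - (1/2)q_F)q_F - 3q_F.
Maximising: ∂π_F/∂q_F = 115/2 - q_F = 0, giving q_F = 115/2.
Then q_J = (115 - 115/2)/2 = 115/4.
Price P = 118 - 345/4 = 127/4.
Forge's profit: (127/4 - 3)·(115/2) = 1653.1250.

1653.13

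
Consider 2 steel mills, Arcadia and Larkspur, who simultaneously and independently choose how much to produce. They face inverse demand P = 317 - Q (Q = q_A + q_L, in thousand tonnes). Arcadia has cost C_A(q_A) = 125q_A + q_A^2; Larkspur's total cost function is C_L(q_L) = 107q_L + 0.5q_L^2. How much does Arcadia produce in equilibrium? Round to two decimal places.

Arcadia's profit: π_A = (317 - Q)q_A - (125q_A + q_A²). Setting ∂π_A/∂q_A = 0: 192 - 4q_A - (q_L) = 0.
Larkspur's profit: π_L = (317 - Q)q_L - (107q_L + (1/2)q_L²). Setting ∂π_L/∂q_L = 0: 210 - 3q_L - (q_A) = 0.
So q_A = (192 - q_L)/4 and q_L = (210 - q_A)/3.
Substituting one into the other gives q_A = 366/11 and q_L = 648/11.

33.27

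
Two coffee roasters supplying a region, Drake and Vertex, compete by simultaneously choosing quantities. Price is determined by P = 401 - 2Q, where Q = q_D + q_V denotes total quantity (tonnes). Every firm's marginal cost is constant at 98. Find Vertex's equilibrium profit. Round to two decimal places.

5100.50

A representative firm's profit is π_i = q_i(401 - 2Q) - 98q_i.
Setting ∂π_i/∂q_i = 0 with rivals' quantities fixed: 303 - 4q_i - 2q_j = 0.
By symmetry each firm produces the same amount; substituting q_j = q_i yields q_i = 303/6 = 101/2.
Price P = 401 - 2·101 = 199.
Vertex's profit: (199 - 98)·(101/2) = 5100.5000.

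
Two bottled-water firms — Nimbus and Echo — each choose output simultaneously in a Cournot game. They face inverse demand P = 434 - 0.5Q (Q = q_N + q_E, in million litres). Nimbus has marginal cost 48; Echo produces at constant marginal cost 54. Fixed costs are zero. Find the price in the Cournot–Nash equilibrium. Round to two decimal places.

Nimbus's profit: π_N = (434 - 0.5Q)q_N - (48q_N). Setting ∂π_N/∂q_N = 0: 386 - q_N - (1/2)(q_E) = 0.
Echo's first-order condition: 380 - q_E - (1/2)(q_N) = 0.
Rearranging gives the reaction functions q_N = (386 - (1/2)q_E) and q_E = (380 - (1/2)q_N).
Substituting one into the other gives q_N = 784/3 and q_E = 748/3.
Total output Q = 1532/3, so price P = 434 - (1/2)·(1532/3) = 536/3.

178.67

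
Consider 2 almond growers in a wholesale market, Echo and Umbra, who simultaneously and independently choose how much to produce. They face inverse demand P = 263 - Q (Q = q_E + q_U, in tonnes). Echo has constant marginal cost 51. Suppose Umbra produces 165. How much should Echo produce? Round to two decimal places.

With the rival's output fixed at 165, Echo's profit is π_E = (263 - 165 - q_E)q_E - (51q_E) = (98 - q_E)q_E - (51q_E).
∂π_E/∂q_E = 47 - 2q_E = 0, so q_E = 47/2.

23.50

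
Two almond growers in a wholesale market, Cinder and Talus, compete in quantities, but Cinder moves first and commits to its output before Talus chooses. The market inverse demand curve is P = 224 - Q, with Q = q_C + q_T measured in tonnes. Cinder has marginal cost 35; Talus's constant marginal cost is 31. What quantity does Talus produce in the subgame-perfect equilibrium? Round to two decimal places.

Solve by backward induction. Given q_C, the follower Talus maximises π_T = (224 - q_C - q_T)q_T - 31q_T.
Setting the follower's marginal profit to zero, 193 - q_C - 2q_T = 0, i.e. q_T = (193 - q_C)/2.
The leader anticipates this reaction. Substituting into P = 224 - Q gives P = 255/2 - (1/2)q_C, so π_C = (255/2 - (1/2)q_C)q_C - 35q_C.
Leader FOC: 185/2 - q_C = 0, so q_C = 185/2.
Then q_T = (193 - 185/2)/2 = 201/4.

50.25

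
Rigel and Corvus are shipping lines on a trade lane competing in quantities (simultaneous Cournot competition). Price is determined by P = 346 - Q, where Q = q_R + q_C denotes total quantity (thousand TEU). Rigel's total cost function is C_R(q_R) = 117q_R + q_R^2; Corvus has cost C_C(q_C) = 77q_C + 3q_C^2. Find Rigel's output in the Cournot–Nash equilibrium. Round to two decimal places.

Rigel's profit: π_R = (346 - Q)q_R - (117q_R + q_R²). Setting ∂π_R/∂q_R = 0: 229 - 4q_R - (q_C) = 0.
Corvus's profit: π_C = (346 - Q)q_C - (77q_C + 3q_C²). Setting ∂π_C/∂q_C = 0: 269 - 8q_C - (q_R) = 0.
So q_R = (229 - q_C)/4 and q_C = (269 - q_R)/8.
Solving the pair: q_R = 1563/31, q_C = 847/31.

50.42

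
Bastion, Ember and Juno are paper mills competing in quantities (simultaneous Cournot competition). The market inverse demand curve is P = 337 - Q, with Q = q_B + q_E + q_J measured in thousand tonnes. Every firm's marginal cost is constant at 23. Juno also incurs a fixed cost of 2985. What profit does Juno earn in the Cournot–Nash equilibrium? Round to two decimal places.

3177.25

A representative firm's profit is π_i = q_i(337 - Q) - 23q_i.
Setting ∂π_i/∂q_i = 0 with rivals' quantities fixed: 314 - 2q_i - Σ_{j≠i} q_j = 0.
By symmetry each firm produces the same amount; substituting Σ_{j≠i} q_j = 2q_i yields q_i = 314/4 = 157/2.
Price P = 337 - 471/2 = 203/2.
Juno's profit: (203/2 - 23)·(157/2) - 2985 = 3177.2500.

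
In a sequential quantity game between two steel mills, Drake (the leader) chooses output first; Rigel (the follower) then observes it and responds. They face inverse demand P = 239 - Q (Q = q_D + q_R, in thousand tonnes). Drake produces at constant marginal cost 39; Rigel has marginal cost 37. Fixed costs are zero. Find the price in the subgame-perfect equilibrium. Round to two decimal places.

The follower Rigel best-responds to any q_D: π_R = (239 - Q)q_R - 37q_R.
Follower FOC: 202 - q_D - 2q_R = 0, so q_R(q_D) = (202 - q_D)/2.
The leader anticipates this reaction. Substituting into P = 239 - Q gives P = 138 - (1/2)q_D, so π_D = (138 - (1/2)q_D)q_D - 39q_D.
The leader's first-order condition 99 - q_D = 0 yields q_D = 99.
Then q_R = (202 - 99)/2 = 103/2.
Total output Q = 301/2, so price P = 239 - 301/2 = 177/2.

88.50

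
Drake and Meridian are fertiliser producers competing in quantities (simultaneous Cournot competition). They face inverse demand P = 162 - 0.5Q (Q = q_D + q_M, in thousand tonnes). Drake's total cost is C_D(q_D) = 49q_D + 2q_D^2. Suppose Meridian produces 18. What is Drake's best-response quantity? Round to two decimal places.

With the rival's output fixed at 18, Drake's profit is π_D = (162 - (1/2)·18 - (1/2)q_D)q_D - (49q_D + 2q_D²) = (153 - (1/2)q_D)q_D - (49q_D + 2q_D²).
∂π_D/∂q_D = 104 - 5q_D = 0, so q_D = 104/5.

20.80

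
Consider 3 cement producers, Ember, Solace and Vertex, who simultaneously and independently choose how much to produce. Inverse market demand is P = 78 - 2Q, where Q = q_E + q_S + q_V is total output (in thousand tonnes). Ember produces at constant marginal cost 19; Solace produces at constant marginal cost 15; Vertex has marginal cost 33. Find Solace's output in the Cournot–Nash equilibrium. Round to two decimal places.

10.63

Ember's profit: π_E = (78 - 2Q)q_E - (19q_E). Setting ∂π_E/∂q_E = 0: 59 - 4q_E - 2(q_S + q_V) = 0.
Solace's profit: π_S = (78 - 2Q)q_S - (15q_S). Setting ∂π_S/∂q_S = 0: 63 - 4q_S - 2(q_E + q_V) = 0.
Vertex's profit: π_V = (78 - 2Q)q_V - (33q_V). Setting ∂π_V/∂q_V = 0: 45 - 4q_V - 2(q_E + q_S) = 0.
Summing all 3 equations gives 167 − 8Q = 0, hence Q = 167/8.
Back-substituting: q_E = (59 − 167/4)/2 = 69/8, q_S = (63 − 167/4)/2 = 85/8, q_V = (45 − 167/4)/2 = 13/8.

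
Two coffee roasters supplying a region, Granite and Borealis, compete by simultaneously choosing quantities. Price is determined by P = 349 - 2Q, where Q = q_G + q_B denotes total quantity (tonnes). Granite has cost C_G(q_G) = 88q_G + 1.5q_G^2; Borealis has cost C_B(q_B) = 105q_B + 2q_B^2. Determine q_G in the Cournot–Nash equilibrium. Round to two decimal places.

30.77

Granite's profit: π_G = (349 - 2Q)q_G - (88q_G + (3/2)q_G²). Setting ∂π_G/∂q_G = 0: 261 - 7q_G - 2(q_B) = 0.
Borealis's profit: π_B = (349 - 2Q)q_B - (105q_B + 2q_B²). Setting ∂π_B/∂q_B = 0: 244 - 8q_B - 2(q_G) = 0.
Rearranging gives the reaction functions q_G = (261 - 2q_B)/7 and q_B = (244 - 2q_G)/8.
Substituting one into the other gives q_G = 400/13 and q_B = 593/26.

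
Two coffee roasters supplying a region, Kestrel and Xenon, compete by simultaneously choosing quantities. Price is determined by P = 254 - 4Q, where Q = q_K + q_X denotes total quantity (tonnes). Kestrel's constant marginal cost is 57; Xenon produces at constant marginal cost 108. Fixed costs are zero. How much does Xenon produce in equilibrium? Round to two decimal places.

Kestrel's profit: π_K = (254 - 4Q)q_K - (57q_K). Setting ∂π_K/∂q_K = 0: 197 - 8q_K - 4(q_X) = 0.
Xenon's profit: π_X = (254 - 4Q)q_X - (108q_X). Setting ∂π_X/∂q_X = 0: 146 - 8q_X - 4(q_K) = 0.
So q_K = (197 - 4q_X)/8 and q_X = (146 - 4q_K)/8.
Solving the pair: q_K = 62/3, q_X = 95/12.

7.92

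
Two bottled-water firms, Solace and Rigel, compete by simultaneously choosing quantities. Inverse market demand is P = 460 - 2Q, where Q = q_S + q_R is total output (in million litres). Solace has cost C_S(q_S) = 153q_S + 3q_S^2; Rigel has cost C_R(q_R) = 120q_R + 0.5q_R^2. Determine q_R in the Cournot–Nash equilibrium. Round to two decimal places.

60.57

Solace's profit: π_S = (460 - 2Q)q_S - (153q_S + 3q_S²). Setting ∂π_S/∂q_S = 0: 307 - 10q_S - 2(q_R) = 0.
Rigel's profit: π_R = (460 - 2Q)q_R - (120q_R + (1/2)q_R²). Setting ∂π_R/∂q_R = 0: 340 - 5q_R - 2(q_S) = 0.
Rearranging gives the reaction functions q_S = (307 - 2q_R)/10 and q_R = (340 - 2q_S)/5.
Substituting one into the other gives q_S = 855/46 and q_R = 1393/23.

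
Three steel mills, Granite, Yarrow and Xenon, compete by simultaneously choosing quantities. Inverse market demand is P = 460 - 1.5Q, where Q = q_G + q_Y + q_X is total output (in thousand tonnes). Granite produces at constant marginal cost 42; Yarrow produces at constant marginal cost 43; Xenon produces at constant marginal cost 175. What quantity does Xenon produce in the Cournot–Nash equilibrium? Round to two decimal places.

3.33

Granite's profit: π_G = (460 - 1.5Q)q_G - (42q_G). Setting ∂π_G/∂q_G = 0: 418 - 3q_G - (3/2)(q_Y + q_X) = 0.
Yarrow's profit: π_Y = (460 - 1.5Q)q_Y - (43q_Y). Setting ∂π_Y/∂q_Y = 0: 417 - 3q_Y - (3/2)(q_G + q_X) = 0.
Xenon's profit: π_X = (460 - 1.5Q)q_X - (175q_X). Setting ∂π_X/∂q_X = 0: 285 - 3q_X - (3/2)(q_G + q_Y) = 0.
Adding the 3 first-order conditions: 1120 − 6Q = 0, so Q = 560/3.
Back-substituting: q_G = (418 − 280)/(3/2) = 92, q_Y = (417 − 280)/(3/2) = 274/3, q_X = (285 − 280)/(3/2) = 10/3.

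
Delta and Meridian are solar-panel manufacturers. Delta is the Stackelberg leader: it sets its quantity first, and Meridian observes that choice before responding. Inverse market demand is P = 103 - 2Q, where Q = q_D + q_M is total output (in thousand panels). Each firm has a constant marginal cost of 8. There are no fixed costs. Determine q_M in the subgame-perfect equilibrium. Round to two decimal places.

Solve by backward induction. Given q_D, the follower Meridian maximises π_M = (103 - 2q_D - 2q_M)q_M - 8q_M.
Setting the follower's marginal profit to zero, 95 - 2q_D - 4q_M = 0, i.e. q_M = (95 - 2q_D)/4.
The leader anticipates this reaction. Substituting into P = 103 - 2Q gives P = 111/2 - q_D, so π_D = (111/2 - q_D)q_D - 8q_D.
Leader FOC: 95/2 - 2q_D = 0, so q_D = 95/4.
Then q_M = (95 - 2·(95/4))/4 = 95/8.

11.88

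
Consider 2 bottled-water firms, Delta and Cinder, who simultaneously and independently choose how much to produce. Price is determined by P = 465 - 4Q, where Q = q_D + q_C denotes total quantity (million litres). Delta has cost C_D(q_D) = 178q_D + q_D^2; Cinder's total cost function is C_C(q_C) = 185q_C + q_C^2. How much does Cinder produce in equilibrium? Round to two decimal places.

Delta's profit: π_D = (465 - 4Q)q_D - (178q_D + q_D²). Setting ∂π_D/∂q_D = 0: 287 - 10q_D - 4(q_C) = 0.
Cinder's profit: π_C = (465 - 4Q)q_C - (185q_C + q_C²). Setting ∂π_C/∂q_C = 0: 280 - 10q_C - 4(q_D) = 0.
So q_D = (287 - 4q_C)/10 and q_C = (280 - 4q_D)/10.
Solving the pair: q_D = 125/6, q_C = 59/3.

19.67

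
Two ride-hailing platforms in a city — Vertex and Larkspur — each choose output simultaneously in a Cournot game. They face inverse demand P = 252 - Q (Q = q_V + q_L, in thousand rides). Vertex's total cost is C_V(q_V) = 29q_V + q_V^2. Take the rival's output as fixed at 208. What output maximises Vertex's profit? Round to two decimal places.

With the rival's output fixed at 208, Vertex's profit is π_V = (252 - 208 - q_V)q_V - (29q_V + q_V²) = (44 - q_V)q_V - (29q_V + q_V²).
∂π_V/∂q_V = 15 - 4q_V = 0, so q_V = 15/4.

3.75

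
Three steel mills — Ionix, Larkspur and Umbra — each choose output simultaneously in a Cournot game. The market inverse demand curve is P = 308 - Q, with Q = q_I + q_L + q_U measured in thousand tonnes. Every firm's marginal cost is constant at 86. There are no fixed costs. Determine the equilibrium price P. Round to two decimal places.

A representative firm's profit is π_i = q_i(308 - Q) - 86q_i.
Setting ∂π_i/∂q_i = 0 with rivals' quantities fixed: 222 - 2q_i - Σ_{j≠i} q_j = 0.
By symmetry each firm produces the same amount; substituting Σ_{j≠i} q_j = 2q_i yields q_i = 222/4 = 111/2.
Total output Q = 333/2, so price P = 308 - 333/2 = 283/2.

141.50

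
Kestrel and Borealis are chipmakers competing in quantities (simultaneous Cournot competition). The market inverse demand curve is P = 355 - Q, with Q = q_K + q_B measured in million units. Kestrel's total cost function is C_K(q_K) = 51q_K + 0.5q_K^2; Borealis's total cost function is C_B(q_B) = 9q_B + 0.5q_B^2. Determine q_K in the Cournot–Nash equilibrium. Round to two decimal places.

Kestrel's profit: π_K = (355 - Q)q_K - (51q_K + (1/2)q_K²). Setting ∂π_K/∂q_K = 0: 304 - 3q_K - (q_B) = 0.
Borealis's profit: π_B = (355 - Q)q_B - (9q_B + (1/2)q_B²). Setting ∂π_B/∂q_B = 0: 346 - 3q_B - (q_K) = 0.
Rearranging gives the reaction functions q_K = (304 - q_B)/3 and q_B = (346 - q_K)/3.
Solving the pair: q_K = 283/4, q_B = 367/4.

70.75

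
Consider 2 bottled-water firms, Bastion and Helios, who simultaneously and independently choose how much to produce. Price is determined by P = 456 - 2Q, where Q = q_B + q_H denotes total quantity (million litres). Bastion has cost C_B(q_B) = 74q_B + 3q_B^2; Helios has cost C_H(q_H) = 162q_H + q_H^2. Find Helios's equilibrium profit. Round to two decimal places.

4529.63

Bastion's profit: π_B = (456 - 2Q)q_B - (74q_B + 3q_B²). Setting ∂π_B/∂q_B = 0: 382 - 10q_B - 2(q_H) = 0.
Helios's first-order condition: 294 - 6q_H - 2(q_B) = 0.
So q_B = (382 - 2q_H)/10 and q_H = (294 - 2q_B)/6.
Solving the pair: q_B = 213/7, q_H = 272/7.
Price P = 456 - 2·(485/7) = 317.4286.
Helios's profit: 317.4286·(272/7) - 162·(272/7) - (272/7)² = 4529.6327.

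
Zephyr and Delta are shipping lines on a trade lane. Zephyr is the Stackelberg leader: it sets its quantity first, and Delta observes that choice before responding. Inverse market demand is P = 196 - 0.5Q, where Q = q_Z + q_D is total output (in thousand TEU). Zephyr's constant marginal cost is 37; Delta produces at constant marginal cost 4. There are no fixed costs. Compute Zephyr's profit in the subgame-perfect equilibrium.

Solve by backward induction. Given q_Z, the follower Delta maximises π_D = (196 - (1/2)q_Z - (1/2)q_D)q_D - 4q_D.
∂π_D/∂q_D = 192 - (1/2)q_Z - q_D = 0 gives the reaction function q_D = (192 - (1/2)q_Z).
Zephyr substitutes q_D(q_Z) into its own profit: π_Z = q_Z(196 - (1/2)q_Z - (192 - (1/2)q_Z)/2) - 37q_Z = (100 - (1/4)q_Z)q_Z - 37q_Z.
Leader FOC: 63 - (1/2)q_Z = 0, so q_Z = 126.
Then q_D = (192 - (1/2)·126) = 129.
Price P = 196 - (1/2)·255 = 137/2.
Zephyr's profit: (137/2 - 37)·126 = 3969.

3969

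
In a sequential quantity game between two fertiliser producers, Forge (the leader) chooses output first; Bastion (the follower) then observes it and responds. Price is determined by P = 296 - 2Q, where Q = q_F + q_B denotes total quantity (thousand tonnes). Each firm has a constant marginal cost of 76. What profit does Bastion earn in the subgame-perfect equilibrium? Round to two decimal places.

Solve by backward induction. Given q_F, the follower Bastion maximises π_B = (296 - 2q_F - 2q_B)q_B - 76q_B.
∂π_B/∂q_B = 220 - 2q_F - 4q_B = 0 gives the reaction function q_B = (220 - 2q_F)/4.
The leader anticipates this reaction. Substituting into P = 296 - 2Q gives P = 186 - q_F, so π_F = (186 - q_F)q_F - 76q_F.
Leader FOC: 110 - 2q_F = 0, so q_F = 55.
Then q_B = (220 - 2·55)/4 = 55/2.
Price P = 296 - 2·(165/2) = 131.
Bastion's profit: (131 - 76)·(55/2) = 1512.5000.

1512.50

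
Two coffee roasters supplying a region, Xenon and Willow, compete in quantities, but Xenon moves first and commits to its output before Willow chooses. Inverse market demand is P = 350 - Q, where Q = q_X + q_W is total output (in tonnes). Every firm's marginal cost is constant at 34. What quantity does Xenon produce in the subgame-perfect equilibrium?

158

Solve by backward induction. Given q_X, the follower Willow maximises π_W = (350 - q_X - q_W)q_W - 34q_W.
Setting the follower's marginal profit to zero, 316 - q_X - 2q_W = 0, i.e. q_W = (316 - q_X)/2.
The leader anticipates this reaction. Substituting into P = 350 - Q gives P = 192 - (1/2)q_X, so π_X = (192 - (1/2)q_X)q_X - 34q_X.
Maximising: ∂π_X/∂q_X = 158 - q_X = 0, giving q_X = 158.
Then q_W = (316 - 158)/2 = 79.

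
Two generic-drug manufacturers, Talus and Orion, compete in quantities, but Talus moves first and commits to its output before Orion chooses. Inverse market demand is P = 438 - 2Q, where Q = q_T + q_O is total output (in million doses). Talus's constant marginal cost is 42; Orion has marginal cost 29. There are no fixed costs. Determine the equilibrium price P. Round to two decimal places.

137.75

The follower Orion best-responds to any q_T: π_O = (438 - 2Q)q_O - 29q_O.
Setting the follower's marginal profit to zero, 409 - 2q_T - 4q_O = 0, i.e. q_O = (409 - 2q_T)/4.
Talus substitutes q_O(q_T) into its own profit: π_T = q_T(438 - 2q_T - (409 - 2q_T)/2) - 42q_T = (467/2 - q_T)q_T - 42q_T.
Leader FOC: 383/2 - 2q_T = 0, so q_T = 383/4.
Then q_O = (409 - 2·(383/4))/4 = 435/8.
Total output Q = 1201/8, so price P = 438 - 2·(1201/8) = 551/4.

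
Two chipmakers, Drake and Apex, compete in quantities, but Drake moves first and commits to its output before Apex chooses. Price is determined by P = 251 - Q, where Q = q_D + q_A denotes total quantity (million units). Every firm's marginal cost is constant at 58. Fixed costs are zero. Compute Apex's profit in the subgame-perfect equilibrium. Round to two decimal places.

2328.06

The follower Apex best-responds to any q_D: π_A = (251 - Q)q_A - 58q_A.
∂π_A/∂q_A = 193 - q_D - 2q_A = 0 gives the reaction function q_A = (193 - q_D)/2.
Drake substitutes q_A(q_D) into its own profit: π_D = q_D(251 - q_D - (193 - q_D)/2) - 58q_D = (309/2 - (1/2)q_D)q_D - 58q_D.
Leader FOC: 193/2 - q_D = 0, so q_D = 193/2.
Then q_A = (193 - 193/2)/2 = 193/4.
Price P = 251 - 579/4 = 425/4.
Apex's profit: (425/4 - 58)·(193/4) = 2328.0625.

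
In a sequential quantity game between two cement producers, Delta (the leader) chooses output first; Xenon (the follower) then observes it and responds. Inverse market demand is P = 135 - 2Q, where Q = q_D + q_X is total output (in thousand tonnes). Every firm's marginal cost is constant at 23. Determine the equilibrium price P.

Solve by backward induction. Given q_D, the follower Xenon maximises π_X = (135 - 2q_D - 2q_X)q_X - 23q_X.
Follower FOC: 112 - 2q_D - 4q_X = 0, so q_X(q_D) = (112 - 2q_D)/4.
The leader anticipates this reaction. Substituting into P = 135 - 2Q gives P = 79 - q_D, so π_D = (79 - q_D)q_D - 23q_D.
The leader's first-order condition 56 - 2q_D = 0 yields q_D = 28.
Then q_X = (112 - 2·28)/4 = 14.
Total output Q = 42, so price P = 135 - 2·42 = 51.

51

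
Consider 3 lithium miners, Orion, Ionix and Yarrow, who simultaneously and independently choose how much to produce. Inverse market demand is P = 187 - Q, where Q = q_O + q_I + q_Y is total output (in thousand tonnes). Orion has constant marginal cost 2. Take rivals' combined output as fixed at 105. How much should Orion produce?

40

With rivals' combined output fixed at 105, Orion's profit is π_O = (187 - 105 - q_O)q_O - (2q_O) = (82 - q_O)q_O - (2q_O).
∂π_O/∂q_O = 80 - 2q_O = 0, so q_O = 40.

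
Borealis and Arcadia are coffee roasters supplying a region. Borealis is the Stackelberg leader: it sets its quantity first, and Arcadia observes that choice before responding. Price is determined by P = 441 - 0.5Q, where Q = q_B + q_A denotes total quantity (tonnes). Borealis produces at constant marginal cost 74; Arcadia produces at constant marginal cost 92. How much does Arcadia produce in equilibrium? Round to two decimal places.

156.50

The follower Arcadia best-responds to any q_B: π_A = (441 - 0.5Q)q_A - 92q_A.
∂π_A/∂q_A = 349 - (1/2)q_B - q_A = 0 gives the reaction function q_A = (349 - (1/2)q_B).
Borealis substitutes q_A(q_B) into its own profit: π_B = q_B(441 - (1/2)q_B - (349 - (1/2)q_B)/2) - 74q_B = (533/2 - (1/4)q_B)q_B - 74q_B.
The leader's first-order condition 385/2 - (1/2)q_B = 0 yields q_B = 385.
Then q_A = (349 - (1/2)·385) = 313/2.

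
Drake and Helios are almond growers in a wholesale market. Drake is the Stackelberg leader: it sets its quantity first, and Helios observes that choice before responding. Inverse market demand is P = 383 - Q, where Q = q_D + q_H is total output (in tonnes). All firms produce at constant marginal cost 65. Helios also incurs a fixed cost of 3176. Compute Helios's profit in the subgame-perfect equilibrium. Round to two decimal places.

3144.25

The follower Helios best-responds to any q_D: π_H = (383 - Q)q_H - 65q_H.
Setting the follower's marginal profit to zero, 318 - q_D - 2q_H = 0, i.e. q_H = (318 - q_D)/2.
The leader anticipates this reaction. Substituting into P = 383 - Q gives P = 224 - (1/2)q_D, so π_D = (224 - (1/2)q_D)q_D - 65q_D.
The leader's first-order condition 159 - q_D = 0 yields q_D = 159.
Then q_H = (318 - 159)/2 = 159/2.
Price P = 383 - 477/2 = 289/2.
Helios's profit: (289/2 - 65)·(159/2) - 3176 = 3144.2500.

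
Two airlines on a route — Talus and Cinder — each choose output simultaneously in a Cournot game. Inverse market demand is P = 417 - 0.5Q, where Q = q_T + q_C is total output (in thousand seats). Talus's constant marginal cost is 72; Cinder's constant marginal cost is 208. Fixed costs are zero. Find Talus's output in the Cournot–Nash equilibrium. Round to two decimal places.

Talus's profit: π_T = (417 - 0.5Q)q_T - (72q_T). Setting ∂π_T/∂q_T = 0: 345 - q_T - (1/2)(q_C) = 0.
Cinder's profit: π_C = (417 - 0.5Q)q_C - (208q_C). Setting ∂π_C/∂q_C = 0: 209 - q_C - (1/2)(q_T) = 0.
Best responses: q_T = (345 - (1/2)q_C), q_C = (209 - (1/2)q_T).
Substituting one into the other gives q_T = 962/3 and q_C = 146/3.

320.67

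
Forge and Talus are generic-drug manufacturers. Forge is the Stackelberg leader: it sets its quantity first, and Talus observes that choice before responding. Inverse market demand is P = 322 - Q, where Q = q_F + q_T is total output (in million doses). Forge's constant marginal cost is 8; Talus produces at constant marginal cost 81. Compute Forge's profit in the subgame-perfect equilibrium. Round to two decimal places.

The follower Talus best-responds to any q_F: π_T = (322 - Q)q_T - 81q_T.
Follower FOC: 241 - q_F - 2q_T = 0, so q_T(q_F) = (241 - q_F)/2.
Forge substitutes q_T(q_F) into its own profit: π_F = q_F(322 - q_F - (241 - q_F)/2) - 8q_F = (403/2 - (1/2)q_F)q_F - 8q_F.
Leader FOC: 387/2 - q_F = 0, so q_F = 387/2.
Then q_T = (241 - 387/2)/2 = 95/4.
Price P = 322 - 869/4 = 419/4.
Forge's profit: (419/4 - 8)·(387/2) = 18721.1250.

18721.13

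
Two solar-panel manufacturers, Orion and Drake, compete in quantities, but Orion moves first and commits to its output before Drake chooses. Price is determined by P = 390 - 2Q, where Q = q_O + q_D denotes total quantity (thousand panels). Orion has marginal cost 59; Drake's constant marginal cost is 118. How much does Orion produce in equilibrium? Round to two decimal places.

Solve by backward induction. Given q_O, the follower Drake maximises π_D = (390 - 2q_O - 2q_D)q_D - 118q_D.
∂π_D/∂q_D = 272 - 2q_O - 4q_D = 0 gives the reaction function q_D = (272 - 2q_O)/4.
The leader anticipates this reaction. Substituting into P = 390 - 2Q gives P = 254 - q_O, so π_O = (254 - q_O)q_O - 59q_O.
Leader FOC: 195 - 2q_O = 0, so q_O = 195/2.
Then q_D = (272 - 2·(195/2))/4 = 77/4.

97.50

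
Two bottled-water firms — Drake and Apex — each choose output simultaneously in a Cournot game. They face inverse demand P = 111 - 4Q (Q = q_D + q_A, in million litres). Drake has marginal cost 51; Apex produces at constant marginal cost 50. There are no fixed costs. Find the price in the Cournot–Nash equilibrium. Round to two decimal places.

Drake's profit: π_D = (111 - 4Q)q_D - (51q_D). Setting ∂π_D/∂q_D = 0: 60 - 8q_D - 4(q_A) = 0.
Apex's first-order condition: 61 - 8q_A - 4(q_D) = 0.
Best responses: q_D = (60 - 4q_A)/8, q_A = (61 - 4q_D)/8.
Solving the pair: q_D = 59/12, q_A = 31/6.
Total output Q = 121/12, so price P = 111 - 4·(121/12) = 212/3.

70.67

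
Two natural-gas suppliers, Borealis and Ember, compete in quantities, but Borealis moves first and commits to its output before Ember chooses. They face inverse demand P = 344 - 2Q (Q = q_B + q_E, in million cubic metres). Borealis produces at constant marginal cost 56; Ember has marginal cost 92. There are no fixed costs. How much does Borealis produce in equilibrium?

The follower Ember best-responds to any q_B: π_E = (344 - 2Q)q_E - 92q_E.
∂π_E/∂q_E = 252 - 2q_B - 4q_E = 0 gives the reaction function q_E = (252 - 2q_B)/4.
The leader anticipates this reaction. Substituting into P = 344 - 2Q gives P = 218 - q_B, so π_B = (218 - q_B)q_B - 56q_B.
Leader FOC: 162 - 2q_B = 0, so q_B = 81.
Then q_E = (252 - 2·81)/4 = 45/2.

81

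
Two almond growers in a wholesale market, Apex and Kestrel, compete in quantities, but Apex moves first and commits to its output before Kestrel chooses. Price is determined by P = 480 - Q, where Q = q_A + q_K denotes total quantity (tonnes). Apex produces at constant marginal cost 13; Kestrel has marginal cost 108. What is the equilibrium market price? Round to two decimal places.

Solve by backward induction. Given q_A, the follower Kestrel maximises π_K = (480 - q_A - q_K)q_K - 108q_K.
Setting the follower's marginal profit to zero, 372 - q_A - 2q_K = 0, i.e. q_K = (372 - q_A)/2.
Apex substitutes q_K(q_A) into its own profit: π_A = q_A(480 - q_A - (372 - q_A)/2) - 13q_A = (294 - (1/2)q_A)q_A - 13q_A.
Maximising: ∂π_A/∂q_A = 281 - q_A = 0, giving q_A = 281.
Then q_K = (372 - 281)/2 = 91/2.
Total output Q = 653/2, so price P = 480 - 653/2 = 307/2.

153.50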